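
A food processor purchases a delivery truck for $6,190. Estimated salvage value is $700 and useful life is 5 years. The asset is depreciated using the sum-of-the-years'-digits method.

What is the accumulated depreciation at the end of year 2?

Depreciable base = $6,190 − $700 = $5,490.
Sum of the years' digits = 5+4+3+2+1 = 15.
Year 1: $5,490 × 5/15 = $1,830. Book value $4,360.
Year 2: $5,490 × 4/15 = $1,464. Book value $2,896.
Accumulated through year 2 = $6,190 − $2,896 = $3,294.

$3,294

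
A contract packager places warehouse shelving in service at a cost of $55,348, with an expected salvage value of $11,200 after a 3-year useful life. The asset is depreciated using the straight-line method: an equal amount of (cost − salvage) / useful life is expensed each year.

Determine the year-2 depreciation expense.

$14,716

Depreciable base = $55,348 − $11,200 = $44,148.
Annual expense = $44,148 / 3 = $14,716.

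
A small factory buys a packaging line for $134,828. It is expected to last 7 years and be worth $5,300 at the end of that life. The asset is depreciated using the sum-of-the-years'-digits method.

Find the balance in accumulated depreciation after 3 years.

$83,268

Depreciable base = $134,828 − $5,300 = $129,528.
Sum of the years' digits = 7+6+5+4+3+2+1 = 28.
Year 1: $129,528 × 7/28 = $32,382. Book value $102,446.
Year 2: $129,528 × 6/28 = $27,756. Book value $74,690.
Year 3: $129,528 × 5/28 = $23,130. Book value $51,560.
Accumulated through year 3 = $134,828 − $51,560 = $83,268.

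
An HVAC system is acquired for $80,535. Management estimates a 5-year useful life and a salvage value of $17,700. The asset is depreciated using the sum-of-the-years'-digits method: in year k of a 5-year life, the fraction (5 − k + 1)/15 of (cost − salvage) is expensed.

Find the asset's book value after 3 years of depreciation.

Depreciable base = $80,535 − $17,700 = $62,835.
Sum of the years' digits = 5+4+3+2+1 = 15.
Year 1: $62,835 × 5/15 = $20,945. Book value $59,590.
Year 2: $62,835 × 4/15 = $16,756. Book value $42,834.
Year 3: $62,835 × 3/15 = $12,567. Book value $30,267.

$30,267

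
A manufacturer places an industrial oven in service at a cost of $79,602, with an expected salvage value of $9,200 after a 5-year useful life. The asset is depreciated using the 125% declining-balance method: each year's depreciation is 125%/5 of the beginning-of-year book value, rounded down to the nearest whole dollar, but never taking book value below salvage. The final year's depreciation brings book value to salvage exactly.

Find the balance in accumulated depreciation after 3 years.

$46,019

Depreciable base = $79,602 − $9,200 = $70,402.
Year 1: ⌊$79,602 × 125%/5⌋ = $19,900. Book value $59,702.
Year 2: ⌊$59,702 × 125%/5⌋ = $14,925. Book value $44,777.
Year 3: ⌊$44,777 × 125%/5⌋ = $11,194. Book value $33,583.
Accumulated through year 3 = $79,602 − $33,583 = $46,019.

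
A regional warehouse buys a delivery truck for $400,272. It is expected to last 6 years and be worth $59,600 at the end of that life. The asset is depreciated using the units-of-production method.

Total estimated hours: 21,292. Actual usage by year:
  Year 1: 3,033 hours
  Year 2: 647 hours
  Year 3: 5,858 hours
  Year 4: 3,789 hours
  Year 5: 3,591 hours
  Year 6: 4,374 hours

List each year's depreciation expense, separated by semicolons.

Depreciable base = $400,272 − $59,600 = $340,672.
Rate = $340,672 / 21,292 hours = $16 per hour.
Year 1: 3,033 × $16 = $48,528. Book value $351,744.
Year 2: 647 × $16 = $10,352. Book value $341,392.
Year 3: 5,858 × $16 = $93,728. Book value $247,664.
Year 4: 3,789 × $16 = $60,624. Book value $187,040.
Year 5: 3,591 × $16 = $57,456. Book value $129,584.
Year 6: 4,374 × $16 = $69,984. Book value $59,600.

$48,528; $10,352; $93,728; $60,624; $57,456; $69,984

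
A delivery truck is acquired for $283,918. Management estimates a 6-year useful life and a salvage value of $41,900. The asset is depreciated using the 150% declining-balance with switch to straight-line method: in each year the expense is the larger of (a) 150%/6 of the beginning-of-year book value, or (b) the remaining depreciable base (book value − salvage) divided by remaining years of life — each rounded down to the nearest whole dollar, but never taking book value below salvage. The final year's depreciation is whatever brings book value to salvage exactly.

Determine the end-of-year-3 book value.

$119,779

Depreciable base = $283,918 − $41,900 = $242,018.
Year 1: DB = ⌊$283,918 × 150%/6⌋ = $70,979; SL = ⌊$242,018/6⌋ = $40,336 → take DB $70,979. Book value $212,939.
Year 2: DB = ⌊$212,939 × 150%/6⌋ = $53,234; SL = ⌊$171,039/5⌋ = $34,207 → take DB $53,234. Book value $159,705.
Year 3: DB = ⌊$159,705 × 150%/6⌋ = $39,926; SL = ⌊$117,805/4⌋ = $29,451 → take DB $39,926. Book value $119,779.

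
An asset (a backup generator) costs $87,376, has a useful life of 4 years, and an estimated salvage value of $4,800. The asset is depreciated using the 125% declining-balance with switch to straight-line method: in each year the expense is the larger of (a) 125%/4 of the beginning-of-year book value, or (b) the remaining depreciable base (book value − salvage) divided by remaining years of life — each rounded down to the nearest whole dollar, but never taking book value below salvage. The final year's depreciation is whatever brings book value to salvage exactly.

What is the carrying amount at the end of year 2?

$41,299

Depreciable base = $87,376 − $4,800 = $82,576.
Year 1: DB = ⌊$87,376 × 125%/4⌋ = $27,305; SL = ⌊$82,576/4⌋ = $20,644 → take DB $27,305. Book value $60,071.
Year 2: DB = ⌊$60,071 × 125%/4⌋ = $18,772; SL = ⌊$55,271/3⌋ = $18,423 → take DB $18,772. Book value $41,299.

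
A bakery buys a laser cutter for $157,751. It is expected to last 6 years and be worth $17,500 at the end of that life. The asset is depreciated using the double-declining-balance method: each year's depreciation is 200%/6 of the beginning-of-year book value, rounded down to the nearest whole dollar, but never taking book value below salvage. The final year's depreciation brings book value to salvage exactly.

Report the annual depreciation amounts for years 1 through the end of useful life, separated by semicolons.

$52,583; $35,056; $23,370; $15,580; $10,387; $3,275

Depreciable base = $157,751 − $17,500 = $140,251.
Year 1: ⌊$157,751 × 200%/6⌋ = $52,583. Book value $105,168.
Year 2: ⌊$105,168 × 200%/6⌋ = $35,056. Book value $70,112.
Year 3: ⌊$70,112 × 200%/6⌋ = $23,370. Book value $46,742.
Year 4: ⌊$46,742 × 200%/6⌋ = $15,580. Book value $31,162.
Year 5: ⌊$31,162 × 200%/6⌋ = $10,387. Book value $20,775.
Year 6 (final): $20,775 − $17,500 = $3,275. Book value $17,500.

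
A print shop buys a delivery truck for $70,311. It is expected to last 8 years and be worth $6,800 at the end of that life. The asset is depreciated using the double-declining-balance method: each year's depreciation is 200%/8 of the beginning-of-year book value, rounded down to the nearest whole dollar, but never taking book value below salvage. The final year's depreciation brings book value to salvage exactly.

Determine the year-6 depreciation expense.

$4,171

Depreciable base = $70,311 − $6,800 = $63,511.
Year 1: ⌊$70,311 × 200%/8⌋ = $17,577. Book value $52,734.
Year 2: ⌊$52,734 × 200%/8⌋ = $13,183. Book value $39,551.
Year 3: ⌊$39,551 × 200%/8⌋ = $9,887. Book value $29,664.
Year 4: ⌊$29,664 × 200%/8⌋ = $7,416. Book value $22,248.
Year 5: ⌊$22,248 × 200%/8⌋ = $5,562. Book value $16,686.
Year 6: ⌊$16,686 × 200%/8⌋ = $4,171. Book value $12,515.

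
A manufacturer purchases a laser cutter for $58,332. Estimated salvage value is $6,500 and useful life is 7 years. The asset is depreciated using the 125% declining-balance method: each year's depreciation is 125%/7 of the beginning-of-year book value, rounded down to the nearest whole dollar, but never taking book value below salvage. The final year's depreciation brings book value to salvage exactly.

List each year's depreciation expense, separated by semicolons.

$10,416; $8,556; $7,028; $5,773; $4,742; $3,895; $11,422

Depreciable base = $58,332 − $6,500 = $51,832.
Year 1: ⌊$58,332 × 125%/7⌋ = $10,416. Book value $47,916.
Year 2: ⌊$47,916 × 125%/7⌋ = $8,556. Book value $39,360.
Year 3: ⌊$39,360 × 125%/7⌋ = $7,028. Book value $32,332.
Year 4: ⌊$32,332 × 125%/7⌋ = $5,773. Book value $26,559.
Year 5: ⌊$26,559 × 125%/7⌋ = $4,742. Book value $21,817.
Year 6: ⌊$21,817 × 125%/7⌋ = $3,895. Book value $17,922.
Year 7 (final): $17,922 − $6,500 = $11,422. Book value $6,500.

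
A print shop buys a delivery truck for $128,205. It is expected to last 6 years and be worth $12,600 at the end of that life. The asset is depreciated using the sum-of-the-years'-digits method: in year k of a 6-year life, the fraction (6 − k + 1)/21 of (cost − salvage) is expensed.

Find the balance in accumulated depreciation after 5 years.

$110,100

Depreciable base = $128,205 − $12,600 = $115,605.
Sum of the years' digits = 6+5+4+3+2+1 = 21.
Year 1: $115,605 × 6/21 = $33,030. Book value $95,175.
Year 2: $115,605 × 5/21 = $27,525. Book value $67,650.
Year 3: $115,605 × 4/21 = $22,020. Book value $45,630.
Year 4: $115,605 × 3/21 = $16,515. Book value $29,115.
Year 5: $115,605 × 2/21 = $11,010. Book value $18,105.
Accumulated through year 5 = $128,205 − $18,105 = $110,100.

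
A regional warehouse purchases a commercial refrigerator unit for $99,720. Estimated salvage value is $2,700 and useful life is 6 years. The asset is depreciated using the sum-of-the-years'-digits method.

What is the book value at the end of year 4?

$16,560

Depreciable base = $99,720 − $2,700 = $97,020.
Sum of the years' digits = 6+5+4+3+2+1 = 21.
Year 1: $97,020 × 6/21 = $27,720. Book value $72,000.
Year 2: $97,020 × 5/21 = $23,100. Book value $48,900.
Year 3: $97,020 × 4/21 = $18,480. Book value $30,420.
Year 4: $97,020 × 3/21 = $13,860. Book value $16,560.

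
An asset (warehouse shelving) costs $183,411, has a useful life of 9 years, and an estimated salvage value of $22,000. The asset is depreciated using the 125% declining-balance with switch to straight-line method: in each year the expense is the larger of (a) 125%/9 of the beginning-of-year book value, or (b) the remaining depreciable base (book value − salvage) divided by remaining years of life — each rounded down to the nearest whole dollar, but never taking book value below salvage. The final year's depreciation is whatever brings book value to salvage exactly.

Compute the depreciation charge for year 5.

Depreciable base = $183,411 − $22,000 = $161,411.
Year 1: DB = ⌊$183,411 × 125%/9⌋ = $25,473; SL = ⌊$161,411/9⌋ = $17,934 → take DB $25,473. Book value $157,938.
Year 2: DB = ⌊$157,938 × 125%/9⌋ = $21,935; SL = ⌊$135,938/8⌋ = $16,992 → take DB $21,935. Book value $136,003.
Year 3: DB = ⌊$136,003 × 125%/9⌋ = $18,889; SL = ⌊$114,003/7⌋ = $16,286 → take DB $18,889. Book value $117,114.
Year 4: DB = ⌊$117,114 × 125%/9⌋ = $16,265; SL = ⌊$95,114/6⌋ = $15,852 → take DB $16,265. Book value $100,849.
Year 5: DB = ⌊$100,849 × 125%/9⌋ = $14,006; SL = ⌊$78,849/5⌋ = $15,769 → take SL $15,769. Book value $85,080.

$15,769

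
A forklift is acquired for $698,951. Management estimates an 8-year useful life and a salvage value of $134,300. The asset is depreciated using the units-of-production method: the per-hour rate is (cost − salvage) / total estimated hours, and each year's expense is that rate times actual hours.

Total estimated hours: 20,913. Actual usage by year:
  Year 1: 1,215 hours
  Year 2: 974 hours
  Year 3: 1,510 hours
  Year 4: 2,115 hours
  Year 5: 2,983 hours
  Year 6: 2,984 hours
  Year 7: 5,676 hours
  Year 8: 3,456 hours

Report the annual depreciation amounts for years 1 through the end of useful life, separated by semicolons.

$32,805; $26,298; $40,770; $57,105; $80,541; $80,568; $153,252; $93,312

Depreciable base = $698,951 − $134,300 = $564,651.
Rate = $564,651 / 20,913 hours = $27 per hour.
Year 1: 1,215 × $27 = $32,805. Book value $666,146.
Year 2: 974 × $27 = $26,298. Book value $639,848.
Year 3: 1,510 × $27 = $40,770. Book value $599,078.
Year 4: 2,115 × $27 = $57,105. Book value $541,973.
Year 5: 2,983 × $27 = $80,541. Book value $461,432.
Year 6: 2,984 × $27 = $80,568. Book value $380,864.
Year 7: 5,676 × $27 = $153,252. Book value $227,612.
Year 8: 3,456 × $27 = $93,312. Book value $134,300.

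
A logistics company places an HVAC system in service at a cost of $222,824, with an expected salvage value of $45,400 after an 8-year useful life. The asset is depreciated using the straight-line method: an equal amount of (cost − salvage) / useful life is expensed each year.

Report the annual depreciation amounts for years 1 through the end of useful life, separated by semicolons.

Depreciable base = $222,824 − $45,400 = $177,424.
Annual expense = $177,424 / 8 = $22,178.
End of year 1: book value $200,646.
End of year 2: book value $178,468.
End of year 3: book value $156,290.
End of year 4: book value $134,112.
End of year 5: book value $111,934.
End of year 6: book value $89,756.
End of year 7: book value $67,578.
End of year 8: book value $45,400.

$22,178; $22,178; $22,178; $22,178; $22,178; $22,178; $22,178; $22,178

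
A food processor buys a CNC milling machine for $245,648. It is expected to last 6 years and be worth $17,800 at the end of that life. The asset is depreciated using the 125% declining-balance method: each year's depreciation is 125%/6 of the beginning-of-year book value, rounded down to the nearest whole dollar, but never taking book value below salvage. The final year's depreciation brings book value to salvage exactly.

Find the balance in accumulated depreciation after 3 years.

$123,765

Depreciable base = $245,648 − $17,800 = $227,848.
Year 1: ⌊$245,648 × 125%/6⌋ = $51,176. Book value $194,472.
Year 2: ⌊$194,472 × 125%/6⌋ = $40,515. Book value $153,957.
Year 3: ⌊$153,957 × 125%/6⌋ = $32,074. Book value $121,883.
Accumulated through year 3 = $245,648 − $121,883 = $123,765.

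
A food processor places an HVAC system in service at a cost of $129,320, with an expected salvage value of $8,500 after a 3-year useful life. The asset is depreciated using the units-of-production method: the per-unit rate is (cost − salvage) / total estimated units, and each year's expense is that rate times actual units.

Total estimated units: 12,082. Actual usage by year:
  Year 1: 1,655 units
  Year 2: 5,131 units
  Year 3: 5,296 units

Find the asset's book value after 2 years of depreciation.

Depreciable base = $129,320 − $8,500 = $120,820.
Rate = $120,820 / 12,082 units = $10 per unit.
Year 1: 1,655 × $10 = $16,550. Book value $112,770.
Year 2: 5,131 × $10 = $51,310. Book value $61,460.

$61,460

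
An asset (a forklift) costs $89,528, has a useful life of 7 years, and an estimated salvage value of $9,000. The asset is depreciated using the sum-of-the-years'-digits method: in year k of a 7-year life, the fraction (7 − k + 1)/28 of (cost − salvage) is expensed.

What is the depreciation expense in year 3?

Depreciable base = $89,528 − $9,000 = $80,528.
Sum of the years' digits = 7+6+5+4+3+2+1 = 28.
Year 1: $80,528 × 7/28 = $20,132. Book value $69,396.
Year 2: $80,528 × 6/28 = $17,256. Book value $52,140.
Year 3: $80,528 × 5/28 = $14,380. Book value $37,760.

$14,380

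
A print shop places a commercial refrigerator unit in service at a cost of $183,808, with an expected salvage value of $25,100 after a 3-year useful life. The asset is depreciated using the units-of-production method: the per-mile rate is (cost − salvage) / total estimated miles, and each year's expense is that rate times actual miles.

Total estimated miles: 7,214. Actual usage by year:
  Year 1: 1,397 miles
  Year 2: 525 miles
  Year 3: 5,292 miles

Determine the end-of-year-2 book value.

$141,524

Depreciable base = $183,808 − $25,100 = $158,708.
Rate = $158,708 / 7,214 miles = $22 per mile.
Year 1: 1,397 × $22 = $30,734. Book value $153,074.
Year 2: 525 × $22 = $11,550. Book value $141,524.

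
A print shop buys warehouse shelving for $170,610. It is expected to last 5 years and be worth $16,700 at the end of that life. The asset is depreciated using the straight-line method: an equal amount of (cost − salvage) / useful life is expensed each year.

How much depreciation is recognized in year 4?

Depreciable base = $170,610 − $16,700 = $153,910.
Annual expense = $153,910 / 5 = $30,782.

$30,782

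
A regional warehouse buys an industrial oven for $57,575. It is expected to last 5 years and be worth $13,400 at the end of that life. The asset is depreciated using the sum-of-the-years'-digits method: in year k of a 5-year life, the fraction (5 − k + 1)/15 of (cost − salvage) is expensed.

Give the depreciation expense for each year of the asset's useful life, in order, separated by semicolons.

Depreciable base = $57,575 − $13,400 = $44,175.
Sum of the years' digits = 5+4+3+2+1 = 15.
Year 1: $44,175 × 5/15 = $14,725. Book value $42,850.
Year 2: $44,175 × 4/15 = $11,780. Book value $31,070.
Year 3: $44,175 × 3/15 = $8,835. Book value $22,235.
Year 4: $44,175 × 2/15 = $5,890. Book value $16,345.
Year 5: $44,175 × 1/15 = $2,945. Book value $13,400.

$14,725; $11,780; $8,835; $5,890; $2,945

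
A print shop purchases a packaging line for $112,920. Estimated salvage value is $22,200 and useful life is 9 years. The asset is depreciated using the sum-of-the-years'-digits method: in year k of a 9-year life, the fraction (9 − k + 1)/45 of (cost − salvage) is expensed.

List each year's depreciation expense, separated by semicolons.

$18,144; $16,128; $14,112; $12,096; $10,080; $8,064; $6,048; $4,032; $2,016

Depreciable base = $112,920 − $22,200 = $90,720.
Sum of the years' digits = 9+8+7+6+5+4+3+2+1 = 45.
Year 1: $90,720 × 9/45 = $18,144. Book value $94,776.
Year 2: $90,720 × 8/45 = $16,128. Book value $78,648.
Year 3: $90,720 × 7/45 = $14,112. Book value $64,536.
Year 4: $90,720 × 6/45 = $12,096. Book value $52,440.
Year 5: $90,720 × 5/45 = $10,080. Book value $42,360.
Year 6: $90,720 × 4/45 = $8,064. Book value $34,296.
Year 7: $90,720 × 3/45 = $6,048. Book value $28,248.
Year 8: $90,720 × 2/45 = $4,032. Book value $24,216.
Year 9: $90,720 × 1/45 = $2,016. Book value $22,200.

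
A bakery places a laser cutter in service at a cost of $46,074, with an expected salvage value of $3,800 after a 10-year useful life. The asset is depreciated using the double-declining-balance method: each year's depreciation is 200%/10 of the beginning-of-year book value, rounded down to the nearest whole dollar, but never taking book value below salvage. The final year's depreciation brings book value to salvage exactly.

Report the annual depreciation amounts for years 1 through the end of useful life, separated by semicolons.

$9,214; $7,372; $5,897; $4,718; $3,774; $3,019; $2,416; $1,932; $1,546; $2,386

Depreciable base = $46,074 − $3,800 = $42,274.
Year 1: ⌊$46,074 × 200%/10⌋ = $9,214. Book value $36,860.
Year 2: ⌊$36,860 × 200%/10⌋ = $7,372. Book value $29,488.
Year 3: ⌊$29,488 × 200%/10⌋ = $5,897. Book value $23,591.
Year 4: ⌊$23,591 × 200%/10⌋ = $4,718. Book value $18,873.
Year 5: ⌊$18,873 × 200%/10⌋ = $3,774. Book value $15,099.
Year 6: ⌊$15,099 × 200%/10⌋ = $3,019. Book value $12,080.
Year 7: ⌊$12,080 × 200%/10⌋ = $2,416. Book value $9,664.
Year 8: ⌊$9,664 × 200%/10⌋ = $1,932. Book value $7,732.
Year 9: ⌊$7,732 × 200%/10⌋ = $1,546. Book value $6,186.
Year 10 (final): $6,186 − $3,800 = $2,386. Book value $3,800.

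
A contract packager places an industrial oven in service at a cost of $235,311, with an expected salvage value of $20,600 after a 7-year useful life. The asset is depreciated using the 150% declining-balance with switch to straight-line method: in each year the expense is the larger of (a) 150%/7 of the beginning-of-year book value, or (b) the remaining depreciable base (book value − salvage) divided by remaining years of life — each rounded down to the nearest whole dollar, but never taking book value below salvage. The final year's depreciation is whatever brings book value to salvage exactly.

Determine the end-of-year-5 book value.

$66,656

Depreciable base = $235,311 − $20,600 = $214,711.
Year 1: DB = ⌊$235,311 × 150%/7⌋ = $50,423; SL = ⌊$214,711/7⌋ = $30,673 → take DB $50,423. Book value $184,888.
Year 2: DB = ⌊$184,888 × 150%/7⌋ = $39,618; SL = ⌊$164,288/6⌋ = $27,381 → take DB $39,618. Book value $145,270.
Year 3: DB = ⌊$145,270 × 150%/7⌋ = $31,129; SL = ⌊$124,670/5⌋ = $24,934 → take DB $31,129. Book value $114,141.
Year 4: DB = ⌊$114,141 × 150%/7⌋ = $24,458; SL = ⌊$93,541/4⌋ = $23,385 → take DB $24,458. Book value $89,683.
Year 5: DB = ⌊$89,683 × 150%/7⌋ = $19,217; SL = ⌊$69,083/3⌋ = $23,027 → take SL $23,027. Book value $66,656.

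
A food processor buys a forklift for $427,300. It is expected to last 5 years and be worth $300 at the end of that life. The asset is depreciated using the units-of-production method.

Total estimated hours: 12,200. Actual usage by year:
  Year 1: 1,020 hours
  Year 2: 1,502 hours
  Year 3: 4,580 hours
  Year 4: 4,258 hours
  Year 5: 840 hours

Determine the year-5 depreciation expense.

$29,400

Depreciable base = $427,300 − $300 = $427,000.
Rate = $427,000 / 12,200 hours = $35 per hour.
Year 1: 1,020 × $35 = $35,700. Book value $391,600.
Year 2: 1,502 × $35 = $52,570. Book value $339,030.
Year 3: 4,580 × $35 = $160,300. Book value $178,730.
Year 4: 4,258 × $35 = $149,030. Book value $29,700.
Year 5: 840 × $35 = $29,400. Book value $300.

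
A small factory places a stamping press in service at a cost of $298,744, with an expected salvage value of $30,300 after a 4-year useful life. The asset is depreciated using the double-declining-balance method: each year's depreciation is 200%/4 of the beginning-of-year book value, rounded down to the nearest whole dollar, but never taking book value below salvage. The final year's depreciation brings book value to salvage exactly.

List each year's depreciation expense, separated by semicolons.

$149,372; $74,686; $37,343; $7,043

Depreciable base = $298,744 − $30,300 = $268,444.
Year 1: ⌊$298,744 × 200%/4⌋ = $149,372. Book value $149,372.
Year 2: ⌊$149,372 × 200%/4⌋ = $74,686. Book value $74,686.
Year 3: ⌊$74,686 × 200%/4⌋ = $37,343. Book value $37,343.
Year 4 (final): $37,343 − $30,300 = $7,043. Book value $30,300.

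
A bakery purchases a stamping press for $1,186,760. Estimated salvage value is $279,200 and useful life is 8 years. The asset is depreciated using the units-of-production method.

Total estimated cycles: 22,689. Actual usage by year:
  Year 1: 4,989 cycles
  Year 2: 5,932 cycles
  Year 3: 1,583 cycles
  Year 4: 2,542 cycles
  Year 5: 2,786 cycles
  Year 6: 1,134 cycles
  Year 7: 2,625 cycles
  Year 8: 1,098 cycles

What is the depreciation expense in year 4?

$101,680

Depreciable base = $1,186,760 − $279,200 = $907,560.
Rate = $907,560 / 22,689 cycles = $40 per cycle.
Year 1: 4,989 × $40 = $199,560. Book value $987,200.
Year 2: 5,932 × $40 = $237,280. Book value $749,920.
Year 3: 1,583 × $40 = $63,320. Book value $686,600.
Year 4: 2,542 × $40 = $101,680. Book value $584,920.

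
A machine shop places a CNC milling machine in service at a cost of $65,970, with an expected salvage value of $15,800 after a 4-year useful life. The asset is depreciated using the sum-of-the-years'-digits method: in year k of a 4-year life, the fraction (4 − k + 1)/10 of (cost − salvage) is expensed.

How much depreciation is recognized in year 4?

$5,017

Depreciable base = $65,970 − $15,800 = $50,170.
Sum of the years' digits = 4+3+2+1 = 10.
Year 1: $50,170 × 4/10 = $20,068. Book value $45,902.
Year 2: $50,170 × 3/10 = $15,051. Book value $30,851.
Year 3: $50,170 × 2/10 = $10,034. Book value $20,817.
Year 4: $50,170 × 1/10 = $5,017. Book value $15,800.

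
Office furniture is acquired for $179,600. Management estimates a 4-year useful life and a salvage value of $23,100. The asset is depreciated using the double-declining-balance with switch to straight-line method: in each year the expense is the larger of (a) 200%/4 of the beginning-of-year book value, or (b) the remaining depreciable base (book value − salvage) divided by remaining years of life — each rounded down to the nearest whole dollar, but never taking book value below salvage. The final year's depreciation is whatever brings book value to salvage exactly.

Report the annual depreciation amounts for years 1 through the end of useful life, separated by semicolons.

$89,800; $44,900; $21,800; $0

Depreciable base = $179,600 − $23,100 = $156,500.
Year 1: DB = ⌊$179,600 × 200%/4⌋ = $89,800; SL = ⌊$156,500/4⌋ = $39,125 → take DB $89,800. Book value $89,800.
Year 2: DB = ⌊$89,800 × 200%/4⌋ = $44,900; SL = ⌊$66,700/3⌋ = $22,233 → take DB $44,900. Book value $44,900.
Year 3: DB = ⌊$44,900 × 200%/4⌋ = $22,450; SL = ⌊$21,800/2⌋ = $10,900 → take DB $22,450, capped at $21,800. Book value $23,100.
Year 4 (final): $23,100 − $23,100 = $0. Book value $23,100.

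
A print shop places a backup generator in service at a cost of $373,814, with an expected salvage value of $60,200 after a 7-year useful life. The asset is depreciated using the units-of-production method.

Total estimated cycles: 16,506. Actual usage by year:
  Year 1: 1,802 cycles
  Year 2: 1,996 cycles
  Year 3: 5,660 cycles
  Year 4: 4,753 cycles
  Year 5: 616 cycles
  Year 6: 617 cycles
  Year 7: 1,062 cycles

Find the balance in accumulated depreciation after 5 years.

$281,713

Depreciable base = $373,814 − $60,200 = $313,614.
Rate = $313,614 / 16,506 cycles = $19 per cycle.
Year 1: 1,802 × $19 = $34,238. Book value $339,576.
Year 2: 1,996 × $19 = $37,924. Book value $301,652.
Year 3: 5,660 × $19 = $107,540. Book value $194,112.
Year 4: 4,753 × $19 = $90,307. Book value $103,805.
Year 5: 616 × $19 = $11,704. Book value $92,101.
Accumulated through year 5 = $373,814 − $92,101 = $281,713.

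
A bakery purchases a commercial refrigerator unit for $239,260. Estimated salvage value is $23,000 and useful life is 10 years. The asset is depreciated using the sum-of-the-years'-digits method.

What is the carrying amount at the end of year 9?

$26,932

Depreciable base = $239,260 − $23,000 = $216,260.
Sum of the years' digits = 10+9+8+7+6+5+4+3+2+1 = 55.
Year 1: $216,260 × 10/55 = $39,320. Book value $199,940.
Year 2: $216,260 × 9/55 = $35,388. Book value $164,552.
Year 3: $216,260 × 8/55 = $31,456. Book value $133,096.
Year 4: $216,260 × 7/55 = $27,524. Book value $105,572.
Year 5: $216,260 × 6/55 = $23,592. Book value $81,980.
Year 6: $216,260 × 5/55 = $19,660. Book value $62,320.
Year 7: $216,260 × 4/55 = $15,728. Book value $46,592.
Year 8: $216,260 × 3/55 = $11,796. Book value $34,796.
Year 9: $216,260 × 2/55 = $7,864. Book value $26,932.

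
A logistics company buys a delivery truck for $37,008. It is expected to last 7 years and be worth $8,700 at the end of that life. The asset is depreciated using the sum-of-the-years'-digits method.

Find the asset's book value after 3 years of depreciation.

$18,810

Depreciable base = $37,008 − $8,700 = $28,308.
Sum of the years' digits = 7+6+5+4+3+2+1 = 28.
Year 1: $28,308 × 7/28 = $7,077. Book value $29,931.
Year 2: $28,308 × 6/28 = $6,066. Book value $23,865.
Year 3: $28,308 × 5/28 = $5,055. Book value $18,810.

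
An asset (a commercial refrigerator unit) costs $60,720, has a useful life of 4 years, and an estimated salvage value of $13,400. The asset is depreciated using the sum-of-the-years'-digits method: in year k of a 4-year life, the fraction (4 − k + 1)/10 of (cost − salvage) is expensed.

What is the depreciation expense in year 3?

$9,464

Depreciable base = $60,720 − $13,400 = $47,320.
Sum of the years' digits = 4+3+2+1 = 10.
Year 1: $47,320 × 4/10 = $18,928. Book value $41,792.
Year 2: $47,320 × 3/10 = $14,196. Book value $27,596.
Year 3: $47,320 × 2/10 = $9,464. Book value $18,132.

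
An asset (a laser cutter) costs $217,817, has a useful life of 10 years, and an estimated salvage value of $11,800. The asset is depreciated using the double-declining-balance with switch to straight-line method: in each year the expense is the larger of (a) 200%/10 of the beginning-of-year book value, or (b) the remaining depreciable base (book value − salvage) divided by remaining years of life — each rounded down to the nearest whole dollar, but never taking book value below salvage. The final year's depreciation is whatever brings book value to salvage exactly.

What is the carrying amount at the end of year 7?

$45,681

Depreciable base = $217,817 − $11,800 = $206,017.
Year 1: DB = ⌊$217,817 × 200%/10⌋ = $43,563; SL = ⌊$206,017/10⌋ = $20,601 → take DB $43,563. Book value $174,254.
Year 2: DB = ⌊$174,254 × 200%/10⌋ = $34,850; SL = ⌊$162,454/9⌋ = $18,050 → take DB $34,850. Book value $139,404.
Year 3: DB = ⌊$139,404 × 200%/10⌋ = $27,880; SL = ⌊$127,604/8⌋ = $15,950 → take DB $27,880. Book value $111,524.
Year 4: DB = ⌊$111,524 × 200%/10⌋ = $22,304; SL = ⌊$99,724/7⌋ = $14,246 → take DB $22,304. Book value $89,220.
Year 5: DB = ⌊$89,220 × 200%/10⌋ = $17,844; SL = ⌊$77,420/6⌋ = $12,903 → take DB $17,844. Book value $71,376.
Year 6: DB = ⌊$71,376 × 200%/10⌋ = $14,275; SL = ⌊$59,576/5⌋ = $11,915 → take DB $14,275. Book value $57,101.
Year 7: DB = ⌊$57,101 × 200%/10⌋ = $11,420; SL = ⌊$45,301/4⌋ = $11,325 → take DB $11,420. Book value $45,681.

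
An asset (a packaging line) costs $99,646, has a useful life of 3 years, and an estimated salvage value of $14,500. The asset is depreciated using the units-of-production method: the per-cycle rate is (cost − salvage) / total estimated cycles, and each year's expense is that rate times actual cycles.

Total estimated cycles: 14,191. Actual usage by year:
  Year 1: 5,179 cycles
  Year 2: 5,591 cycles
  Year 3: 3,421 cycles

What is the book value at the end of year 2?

Depreciable base = $99,646 − $14,500 = $85,146.
Rate = $85,146 / 14,191 cycles = $6 per cycle.
Year 1: 5,179 × $6 = $31,074. Book value $68,572.
Year 2: 5,591 × $6 = $33,546. Book value $35,026.

$35,026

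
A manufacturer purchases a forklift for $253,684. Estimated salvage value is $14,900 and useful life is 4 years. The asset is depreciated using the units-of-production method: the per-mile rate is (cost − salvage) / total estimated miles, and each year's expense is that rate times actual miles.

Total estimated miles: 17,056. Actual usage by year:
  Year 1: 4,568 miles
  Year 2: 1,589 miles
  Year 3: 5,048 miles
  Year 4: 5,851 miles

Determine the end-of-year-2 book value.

Depreciable base = $253,684 − $14,900 = $238,784.
Rate = $238,784 / 17,056 miles = $14 per mile.
Year 1: 4,568 × $14 = $63,952. Book value $189,732.
Year 2: 1,589 × $14 = $22,246. Book value $167,486.

$167,486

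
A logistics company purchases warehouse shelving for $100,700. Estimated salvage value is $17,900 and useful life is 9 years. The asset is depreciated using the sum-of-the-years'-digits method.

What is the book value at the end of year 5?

$36,300

Depreciable base = $100,700 − $17,900 = $82,800.
Sum of the years' digits = 9+8+7+6+5+4+3+2+1 = 45.
Year 1: $82,800 × 9/45 = $16,560. Book value $84,140.
Year 2: $82,800 × 8/45 = $14,720. Book value $69,420.
Year 3: $82,800 × 7/45 = $12,880. Book value $56,540.
Year 4: $82,800 × 6/45 = $11,040. Book value $45,500.
Year 5: $82,800 × 5/45 = $9,200. Book value $36,300.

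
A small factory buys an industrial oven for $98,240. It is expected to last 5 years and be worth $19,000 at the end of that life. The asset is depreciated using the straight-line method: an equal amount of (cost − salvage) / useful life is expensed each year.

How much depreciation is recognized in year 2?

$15,848

Depreciable base = $98,240 − $19,000 = $79,240.
Annual expense = $79,240 / 5 = $15,848.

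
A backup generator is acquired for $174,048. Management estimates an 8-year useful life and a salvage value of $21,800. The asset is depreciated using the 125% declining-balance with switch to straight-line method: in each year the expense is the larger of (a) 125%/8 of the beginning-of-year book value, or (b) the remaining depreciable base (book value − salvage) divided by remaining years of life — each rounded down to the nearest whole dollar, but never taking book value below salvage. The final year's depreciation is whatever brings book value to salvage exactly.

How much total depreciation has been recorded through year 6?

$119,148

Depreciable base = $174,048 − $21,800 = $152,248.
Year 1: DB = ⌊$174,048 × 125%/8⌋ = $27,195; SL = ⌊$152,248/8⌋ = $19,031 → take DB $27,195. Book value $146,853.
Year 2: DB = ⌊$146,853 × 125%/8⌋ = $22,945; SL = ⌊$125,053/7⌋ = $17,864 → take DB $22,945. Book value $123,908.
Year 3: DB = ⌊$123,908 × 125%/8⌋ = $19,360; SL = ⌊$102,108/6⌋ = $17,018 → take DB $19,360. Book value $104,548.
Year 4: DB = ⌊$104,548 × 125%/8⌋ = $16,335; SL = ⌊$82,748/5⌋ = $16,549 → take SL $16,549. Book value $87,999.
Year 5: DB = ⌊$87,999 × 125%/8⌋ = $13,749; SL = ⌊$66,199/4⌋ = $16,549 → take SL $16,549. Book value $71,450.
Year 6: DB = ⌊$71,450 × 125%/8⌋ = $11,164; SL = ⌊$49,650/3⌋ = $16,550 → take SL $16,550. Book value $54,900.
Accumulated through year 6 = $174,048 − $54,900 = $119,148.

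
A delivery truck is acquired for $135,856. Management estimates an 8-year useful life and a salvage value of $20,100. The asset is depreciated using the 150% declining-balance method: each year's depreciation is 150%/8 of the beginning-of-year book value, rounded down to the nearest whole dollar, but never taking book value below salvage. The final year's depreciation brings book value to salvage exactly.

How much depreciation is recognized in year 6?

Depreciable base = $135,856 − $20,100 = $115,756.
Year 1: ⌊$135,856 × 150%/8⌋ = $25,473. Book value $110,383.
Year 2: ⌊$110,383 × 150%/8⌋ = $20,696. Book value $89,687.
Year 3: ⌊$89,687 × 150%/8⌋ = $16,816. Book value $72,871.
Year 4: ⌊$72,871 × 150%/8⌋ = $13,663. Book value $59,208.
Year 5: ⌊$59,208 × 150%/8⌋ = $11,101. Book value $48,107.
Year 6: ⌊$48,107 × 150%/8⌋ = $9,020. Book value $39,087.

$9,020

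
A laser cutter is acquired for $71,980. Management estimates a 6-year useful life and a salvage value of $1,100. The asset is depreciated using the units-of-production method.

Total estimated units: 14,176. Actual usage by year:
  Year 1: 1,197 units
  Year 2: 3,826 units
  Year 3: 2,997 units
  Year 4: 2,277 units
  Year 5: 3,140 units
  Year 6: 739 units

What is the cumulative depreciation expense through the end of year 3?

Depreciable base = $71,980 − $1,100 = $70,880.
Rate = $70,880 / 14,176 units = $5 per unit.
Year 1: 1,197 × $5 = $5,985. Book value $65,995.
Year 2: 3,826 × $5 = $19,130. Book value $46,865.
Year 3: 2,997 × $5 = $14,985. Book value $31,880.
Accumulated through year 3 = $71,980 − $31,880 = $40,100.

$40,100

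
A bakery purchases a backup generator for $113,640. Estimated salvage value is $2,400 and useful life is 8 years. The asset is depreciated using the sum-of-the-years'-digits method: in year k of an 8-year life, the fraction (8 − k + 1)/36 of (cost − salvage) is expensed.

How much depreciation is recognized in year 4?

Depreciable base = $113,640 − $2,400 = $111,240.
Sum of the years' digits = 8+7+6+5+4+3+2+1 = 36.
Year 1: $111,240 × 8/36 = $24,720. Book value $88,920.
Year 2: $111,240 × 7/36 = $21,630. Book value $67,290.
Year 3: $111,240 × 6/36 = $18,540. Book value $48,750.
Year 4: $111,240 × 5/36 = $15,450. Book value $33,300.

$15,450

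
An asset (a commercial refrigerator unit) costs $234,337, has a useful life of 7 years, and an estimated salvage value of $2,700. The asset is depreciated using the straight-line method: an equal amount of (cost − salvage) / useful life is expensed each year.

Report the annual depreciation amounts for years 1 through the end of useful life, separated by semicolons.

Depreciable base = $234,337 − $2,700 = $231,637.
Annual expense = $231,637 / 7 = $33,091.
End of year 1: book value $201,246.
End of year 2: book value $168,155.
End of year 3: book value $135,064.
End of year 4: book value $101,973.
End of year 5: book value $68,882.
End of year 6: book value $35,791.
End of year 7: book value $2,700.

$33,091; $33,091; $33,091; $33,091; $33,091; $33,091; $33,091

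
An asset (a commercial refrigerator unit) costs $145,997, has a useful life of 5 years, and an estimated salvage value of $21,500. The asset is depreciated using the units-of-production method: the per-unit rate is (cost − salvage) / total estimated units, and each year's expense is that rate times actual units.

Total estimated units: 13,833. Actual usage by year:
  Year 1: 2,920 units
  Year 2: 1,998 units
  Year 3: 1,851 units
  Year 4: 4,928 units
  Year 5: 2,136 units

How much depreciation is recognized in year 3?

Depreciable base = $145,997 − $21,500 = $124,497.
Rate = $124,497 / 13,833 units = $9 per unit.
Year 1: 2,920 × $9 = $26,280. Book value $119,717.
Year 2: 1,998 × $9 = $17,982. Book value $101,735.
Year 3: 1,851 × $9 = $16,659. Book value $85,076.

$16,659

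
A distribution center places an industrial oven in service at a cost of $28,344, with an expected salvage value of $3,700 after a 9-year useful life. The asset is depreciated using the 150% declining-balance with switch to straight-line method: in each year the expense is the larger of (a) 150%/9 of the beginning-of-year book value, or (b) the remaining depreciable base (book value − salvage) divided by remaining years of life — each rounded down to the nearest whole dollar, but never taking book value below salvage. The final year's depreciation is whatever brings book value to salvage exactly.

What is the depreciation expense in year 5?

Depreciable base = $28,344 − $3,700 = $24,644.
Year 1: DB = ⌊$28,344 × 150%/9⌋ = $4,724; SL = ⌊$24,644/9⌋ = $2,738 → take DB $4,724. Book value $23,620.
Year 2: DB = ⌊$23,620 × 150%/9⌋ = $3,936; SL = ⌊$19,920/8⌋ = $2,490 → take DB $3,936. Book value $19,684.
Year 3: DB = ⌊$19,684 × 150%/9⌋ = $3,280; SL = ⌊$15,984/7⌋ = $2,283 → take DB $3,280. Book value $16,404.
Year 4: DB = ⌊$16,404 × 150%/9⌋ = $2,734; SL = ⌊$12,704/6⌋ = $2,117 → take DB $2,734. Book value $13,670.
Year 5: DB = ⌊$13,670 × 150%/9⌋ = $2,278; SL = ⌊$9,970/5⌋ = $1,994 → take DB $2,278. Book value $11,392.

$2,278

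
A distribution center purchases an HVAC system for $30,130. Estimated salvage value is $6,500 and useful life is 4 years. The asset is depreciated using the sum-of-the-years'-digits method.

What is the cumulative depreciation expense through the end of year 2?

Depreciable base = $30,130 − $6,500 = $23,630.
Sum of the years' digits = 4+3+2+1 = 10.
Year 1: $23,630 × 4/10 = $9,452. Book value $20,678.
Year 2: $23,630 × 3/10 = $7,089. Book value $13,589.
Accumulated through year 2 = $30,130 − $13,589 = $16,541.

$16,541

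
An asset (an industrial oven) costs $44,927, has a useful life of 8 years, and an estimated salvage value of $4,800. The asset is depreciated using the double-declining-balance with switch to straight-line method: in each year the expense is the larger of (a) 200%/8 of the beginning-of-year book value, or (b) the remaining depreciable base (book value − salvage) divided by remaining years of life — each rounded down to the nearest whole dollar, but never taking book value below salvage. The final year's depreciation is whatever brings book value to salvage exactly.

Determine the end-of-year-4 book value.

$14,216

Depreciable base = $44,927 − $4,800 = $40,127.
Year 1: DB = ⌊$44,927 × 200%/8⌋ = $11,231; SL = ⌊$40,127/8⌋ = $5,015 → take DB $11,231. Book value $33,696.
Year 2: DB = ⌊$33,696 × 200%/8⌋ = $8,424; SL = ⌊$28,896/7⌋ = $4,128 → take DB $8,424. Book value $25,272.
Year 3: DB = ⌊$25,272 × 200%/8⌋ = $6,318; SL = ⌊$20,472/6⌋ = $3,412 → take DB $6,318. Book value $18,954.
Year 4: DB = ⌊$18,954 × 200%/8⌋ = $4,738; SL = ⌊$14,154/5⌋ = $2,830 → take DB $4,738. Book value $14,216.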